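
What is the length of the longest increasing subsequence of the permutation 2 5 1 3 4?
3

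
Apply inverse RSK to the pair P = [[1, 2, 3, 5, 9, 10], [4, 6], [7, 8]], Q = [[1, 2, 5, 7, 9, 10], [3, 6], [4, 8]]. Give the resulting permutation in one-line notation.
Reverse the RSK construction: for i from n down to 1, find the cell of Q containing i, remove the entry at that cell from P, and reverse-bump it up through P; the value ejected from row 1 is w(i).

Step i=10: Q has 10 at row 1, column 6; remove that cell from P, ejecting 10. So w(10) = 10. P is now [[1, 2, 3, 5, 9], [4, 6], [7, 8]].
Step i=9: Q has 9 at row 1, column 5; remove that cell from P, ejecting 9. So w(9) = 9. P is now [[1, 2, 3, 5], [4, 6], [7, 8]].
Step i=8: Q has 8 at row 3, column 2; remove 8 from row 3 of P and reverse-bump: 8 enters row 2 and ejects 6; 6 enters row 1 and ejects 5. So w(8) = 5. P is now [[1, 2, 3, 6], [4, 8], [7]].
Step i=7: Q has 7 at row 1, column 4; remove that cell from P, ejecting 6. So w(7) = 6. P is now [[1, 2, 3], [4, 8], [7]].
Step i=6: Q has 6 at row 2, column 2; remove 8 from row 2 of P and reverse-bump: 8 enters row 1 and ejects 3. So w(6) = 3. P is now [[1, 2, 8], [4], [7]].
Step i=5: Q has 5 at row 1, column 3; remove that cell from P, ejecting 8. So w(5) = 8. P is now [[1, 2], [4], [7]].
Step i=4: Q has 4 at row 3, column 1; remove 7 from row 3 of P and reverse-bump: 7 enters row 2 and ejects 4; 4 enters row 1 and ejects 2. So w(4) = 2. P is now [[1, 4], [7]].
Step i=3: Q has 3 at row 2, column 1; remove 7 from row 2 of P and reverse-bump: 7 enters row 1 and ejects 4. So w(3) = 4. P is now [[1, 7]].
Step i=2: Q has 2 at row 1, column 2; remove that cell from P, ejecting 7. So w(2) = 7. P is now [[1]].
Step i=1: Q has 1 at row 1, column 1; remove that cell from P, ejecting 1. So w(1) = 1. P is now [].

So w = 1 7 4 2 8 3 6 5 9 10.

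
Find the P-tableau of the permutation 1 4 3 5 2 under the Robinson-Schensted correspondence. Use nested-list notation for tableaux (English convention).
P = [[1, 2, 5], [3], [4]]

Insert 1: appended to row 1. P = [[1]].
Insert 4: appended to row 1. P = [[1, 4]].
Insert 3: 3 bumps 4 from row 1; 4 starts row 2. P = [[1, 3], [4]].
Insert 5: appended to row 1. P = [[1, 3, 5], [4]].
Insert 2: 2 bumps 3 from row 1; 3 bumps 4 from row 2; 4 starts row 3. P = [[1, 2, 5], [3], [4]].

So P = [[1, 2, 5], [3], [4]].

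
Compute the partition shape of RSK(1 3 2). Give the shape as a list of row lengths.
[2, 1]

Row-insert each entry into an empty tableau.

After inserting 1: P = [[1]].
After inserting 3: P = [[1, 3]].
After inserting 2: P = [[1, 2], [3]].

The final insertion tableau P = [[1, 2], [3]] has shape [2, 1].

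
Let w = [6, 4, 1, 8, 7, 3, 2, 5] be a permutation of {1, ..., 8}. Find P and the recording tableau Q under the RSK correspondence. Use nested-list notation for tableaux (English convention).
Insert each entry of the permutation into P by Schensted row insertion, recording in Q the position of each new cell.

Insert 6: appended to row 1. P = [[6]], Q = [[1]].
Insert 4: 4 bumps 6 from row 1; 6 starts row 2. P = [[4], [6]], Q = [[1], [2]].
Insert 1: 1 bumps 4 from row 1; 4 bumps 6 from row 2; 6 starts row 3. P = [[1], [4], [6]], Q = [[1], [2], [3]].
Insert 8: appended to row 1. P = [[1, 8], [4], [6]], Q = [[1, 4], [2], [3]].
Insert 7: 7 bumps 8 from row 1; 8 appends to row 2. P = [[1, 7], [4, 8], [6]], Q = [[1, 4], [2, 5], [3]].
Insert 3: 3 bumps 7 from row 1; 7 bumps 8 from row 2; 8 appends to row 3. P = [[1, 3], [4, 7], [6, 8]], Q = [[1, 4], [2, 5], [3, 6]].
Insert 2: 2 bumps 3 from row 1; 3 bumps 4 from row 2; 4 bumps 6 from row 3; 6 starts row 4. P = [[1, 2], [3, 7], [4, 8], [6]], Q = [[1, 4], [2, 5], [3, 6], [7]].
Insert 5: appended to row 1. P = [[1, 2, 5], [3, 7], [4, 8], [6]], Q = [[1, 4, 8], [2, 5], [3, 6], [7]].

So P = [[1, 2, 5], [3, 7], [4, 8], [6]], Q = [[1, 4, 8], [2, 5], [3, 6], [7]].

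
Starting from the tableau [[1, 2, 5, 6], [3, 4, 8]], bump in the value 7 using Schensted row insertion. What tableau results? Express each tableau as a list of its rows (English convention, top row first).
[[1, 2, 5, 6, 7], [3, 4, 8]]

7 is larger than every entry of row 1, so it is appended to row 1. The new tableau is [[1, 2, 5, 6, 7], [3, 4, 8]].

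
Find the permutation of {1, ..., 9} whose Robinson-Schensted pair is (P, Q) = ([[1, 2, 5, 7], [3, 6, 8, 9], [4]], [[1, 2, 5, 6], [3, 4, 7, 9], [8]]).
Reverse the RSK construction: for i from n down to 1, find the cell of Q containing i, remove the entry at that cell from P, and reverse-bump it up through P; the value ejected from row 1 is w(i).

Step i=9: Q has 9 at row 2, column 4; remove 9 from row 2 of P and reverse-bump: 9 enters row 1 and ejects 7. So w(9) = 7. P is now [[1, 2, 5, 9], [3, 6, 8], [4]].
Step i=8: Q has 8 at row 3, column 1; remove 4 from row 3 of P and reverse-bump: 4 enters row 2 and ejects 3; 3 enters row 1 and ejects 2. So w(8) = 2. P is now [[1, 3, 5, 9], [4, 6, 8]].
Step i=7: Q has 7 at row 2, column 3; remove 8 from row 2 of P and reverse-bump: 8 enters row 1 and ejects 5. So w(7) = 5. P is now [[1, 3, 8, 9], [4, 6]].
Step i=6: Q has 6 at row 1, column 4; remove that cell from P, ejecting 9. So w(6) = 9. P is now [[1, 3, 8], [4, 6]].
Step i=5: Q has 5 at row 1, column 3; remove that cell from P, ejecting 8. So w(5) = 8. P is now [[1, 3], [4, 6]].
Step i=4: Q has 4 at row 2, column 2; remove 6 from row 2 of P and reverse-bump: 6 enters row 1 and ejects 3. So w(4) = 3. P is now [[1, 6], [4]].
Step i=3: Q has 3 at row 2, column 1; remove 4 from row 2 of P and reverse-bump: 4 enters row 1 and ejects 1. So w(3) = 1. P is now [[4, 6]].
Step i=2: Q has 2 at row 1, column 2; remove that cell from P, ejecting 6. So w(2) = 6. P is now [[4]].
Step i=1: Q has 1 at row 1, column 1; remove that cell from P, ejecting 4. So w(1) = 4. P is now [].

So w = 4 6 1 3 8 9 5 2 7.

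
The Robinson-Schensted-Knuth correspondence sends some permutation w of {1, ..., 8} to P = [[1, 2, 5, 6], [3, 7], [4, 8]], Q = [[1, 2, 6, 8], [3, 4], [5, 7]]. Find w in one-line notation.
Reverse the RSK construction: for i from n down to 1, find the cell of Q containing i, remove the entry at that cell from P, and reverse-bump it up through P; the value ejected from row 1 is w(i).

Step i=8: Q has 8 at row 1, column 4; remove that cell from P, ejecting 6. So w(8) = 6. P is now [[1, 2, 5], [3, 7], [4, 8]].
Step i=7: Q has 7 at row 3, column 2; remove 8 from row 3 of P and reverse-bump: 8 enters row 2 and ejects 7; 7 enters row 1 and ejects 5. So w(7) = 5. P is now [[1, 2, 7], [3, 8], [4]].
Step i=6: Q has 6 at row 1, column 3; remove that cell from P, ejecting 7. So w(6) = 7. P is now [[1, 2], [3, 8], [4]].
Step i=5: Q has 5 at row 3, column 1; remove 4 from row 3 of P and reverse-bump: 4 enters row 2 and ejects 3; 3 enters row 1 and ejects 2. So w(5) = 2. P is now [[1, 3], [4, 8]].
Step i=4: Q has 4 at row 2, column 2; remove 8 from row 2 of P and reverse-bump: 8 enters row 1 and ejects 3. So w(4) = 3. P is now [[1, 8], [4]].
Step i=3: Q has 3 at row 2, column 1; remove 4 from row 2 of P and reverse-bump: 4 enters row 1 and ejects 1. So w(3) = 1. P is now [[4, 8]].
Step i=2: Q has 2 at row 1, column 2; remove that cell from P, ejecting 8. So w(2) = 8. P is now [[4]].
Step i=1: Q has 1 at row 1, column 1; remove that cell from P, ejecting 4. So w(1) = 4. P is now [].

So w = 4 8 1 3 2 7 5 6.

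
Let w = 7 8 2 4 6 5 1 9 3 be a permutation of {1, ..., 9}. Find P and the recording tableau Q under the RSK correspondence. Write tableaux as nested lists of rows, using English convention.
Insert each entry of the permutation into P by Schensted row insertion, recording in Q the position of each new cell.

After inserting 7: P = [[7]].
After inserting 8: P = [[7, 8]].
After inserting 2: P = [[2, 8], [7]].
After inserting 4: P = [[2, 4], [7, 8]].
After inserting 6: P = [[2, 4, 6], [7, 8]].
After inserting 5: P = [[2, 4, 5], [6, 8], [7]].
After inserting 1: P = [[1, 4, 5], [2, 8], [6], [7]].
After inserting 9: P = [[1, 4, 5, 9], [2, 8], [6], [7]].
After inserting 3: P = [[1, 3, 5, 9], [2, 4], [6, 8], [7]].

So P = [[1, 3, 5, 9], [2, 4], [6, 8], [7]], Q = [[1, 2, 5, 8], [3, 4], [6, 9], [7]].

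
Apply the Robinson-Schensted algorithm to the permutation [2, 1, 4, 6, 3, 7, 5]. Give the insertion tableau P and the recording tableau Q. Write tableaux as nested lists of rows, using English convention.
P = [[1, 3, 5, 7], [2, 4, 6]], Q = [[1, 3, 4, 6], [2, 5, 7]]

Insert each entry of the permutation into P by Schensted row insertion, recording in Q the position of each new cell.

Insert 2: appended to row 1. P = [[2]], Q = [[1]].
Insert 1: 1 bumps 2 from row 1; 2 starts row 2. P = [[1], [2]], Q = [[1], [2]].
Insert 4: appended to row 1. P = [[1, 4], [2]], Q = [[1, 3], [2]].
Insert 6: appended to row 1. P = [[1, 4, 6], [2]], Q = [[1, 3, 4], [2]].
Insert 3: 3 bumps 4 from row 1; 4 appends to row 2. P = [[1, 3, 6], [2, 4]], Q = [[1, 3, 4], [2, 5]].
Insert 7: appended to row 1. P = [[1, 3, 6, 7], [2, 4]], Q = [[1, 3, 4, 6], [2, 5]].
Insert 5: 5 bumps 6 from row 1; 6 appends to row 2. P = [[1, 3, 5, 7], [2, 4, 6]], Q = [[1, 3, 4, 6], [2, 5, 7]].

So P = [[1, 3, 5, 7], [2, 4, 6]], Q = [[1, 3, 4, 6], [2, 5, 7]].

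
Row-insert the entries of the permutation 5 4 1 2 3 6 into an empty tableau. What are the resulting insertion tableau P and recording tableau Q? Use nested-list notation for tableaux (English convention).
P = [[1, 2, 3, 6], [4], [5]], Q = [[1, 4, 5, 6], [2], [3]]

Insert each entry of the permutation into P by Schensted row insertion, recording in Q the position of each new cell.

Insert 5: appended to row 1. P = [[5]].
Insert 4: 4 bumps 5 from row 1; 5 starts row 2. P = [[4], [5]].
Insert 1: 1 bumps 4 from row 1; 4 bumps 5 from row 2; 5 starts row 3. P = [[1], [4], [5]].
Insert 2: appended to row 1. P = [[1, 2], [4], [5]].
Insert 3: appended to row 1. P = [[1, 2, 3], [4], [5]].
Insert 6: appended to row 1. P = [[1, 2, 3, 6], [4], [5]].

So P = [[1, 2, 3, 6], [4], [5]], Q = [[1, 4, 5, 6], [2], [3]].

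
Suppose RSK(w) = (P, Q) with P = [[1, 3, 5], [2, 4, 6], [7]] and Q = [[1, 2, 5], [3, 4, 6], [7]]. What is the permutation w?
Reverse RSK: for i = n, n-1, ..., 1, locate i in Q, remove the corresponding corner cell from P, and reverse-bump its entry up through P; the value ejected from row 1 is w(i).

So w = 2 4 1 3 7 6 5.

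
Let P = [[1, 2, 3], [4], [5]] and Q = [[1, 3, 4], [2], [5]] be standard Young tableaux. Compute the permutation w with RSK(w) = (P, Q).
5 1 2 4 3

Reverse the RSK construction: for i from n down to 1, find the cell of Q containing i, remove the entry at that cell from P, and reverse-bump it up through P; the value ejected from row 1 is w(i).

Step i=5: Q has 5 at row 3, column 1; remove 5 from row 3 of P and reverse-bump: 5 enters row 2 and ejects 4; 4 enters row 1 and ejects 3. So w(5) = 3. P is now [[1, 2, 4], [5]].
Step i=4: Q has 4 at row 1, column 3; remove that cell from P, ejecting 4. So w(4) = 4. P is now [[1, 2], [5]].
Step i=3: Q has 3 at row 1, column 2; remove that cell from P, ejecting 2. So w(3) = 2. P is now [[1], [5]].
Step i=2: Q has 2 at row 2, column 1; remove 5 from row 2 of P and reverse-bump: 5 enters row 1 and ejects 1. So w(2) = 1. P is now [[5]].
Step i=1: Q has 1 at row 1, column 1; remove that cell from P, ejecting 5. So w(1) = 5. P is now [].

So w = 5 1 2 4 3.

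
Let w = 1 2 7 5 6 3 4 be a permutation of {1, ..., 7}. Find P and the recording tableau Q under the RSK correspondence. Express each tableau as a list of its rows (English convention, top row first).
Insert each entry of the permutation into P by Schensted row insertion, recording in Q the position of each new cell.

After inserting 1: P = [[1]].
After inserting 2: P = [[1, 2]].
After inserting 7: P = [[1, 2, 7]].
After inserting 5: P = [[1, 2, 5], [7]].
After inserting 6: P = [[1, 2, 5, 6], [7]].
After inserting 3: P = [[1, 2, 3, 6], [5], [7]].
After inserting 4: P = [[1, 2, 3, 4], [5, 6], [7]].

So P = [[1, 2, 3, 4], [5, 6], [7]], Q = [[1, 2, 3, 5], [4, 7], [6]].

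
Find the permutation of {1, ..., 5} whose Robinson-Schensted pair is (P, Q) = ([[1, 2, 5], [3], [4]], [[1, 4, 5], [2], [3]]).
4 3 1 2 5

Reverse RSK: for i = n, n-1, ..., 1, locate i in Q, remove the corresponding corner cell from P, and reverse-bump its entry up through P; the value ejected from row 1 is w(i).

So w = 4 3 1 2 5.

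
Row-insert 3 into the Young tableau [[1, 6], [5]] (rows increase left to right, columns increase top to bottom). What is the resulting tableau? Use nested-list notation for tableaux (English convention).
In row 1, 3 replaces 6 (the leftmost entry greater than 3); 6 is bumped to row 2. 6 is appended to row 2. The new tableau is [[1, 3], [5, 6]].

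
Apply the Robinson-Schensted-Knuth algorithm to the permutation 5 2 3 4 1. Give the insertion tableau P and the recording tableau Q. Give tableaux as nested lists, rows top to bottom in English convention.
P = [[1, 3, 4], [2], [5]], Q = [[1, 3, 4], [2], [5]]

Insert each entry of the permutation into P by Schensted row insertion, recording in Q the position of each new cell.

Insert 5: appended to row 1. P = [[5]].
Insert 2: 2 bumps 5 from row 1; 5 starts row 2. P = [[2], [5]].
Insert 3: appended to row 1. P = [[2, 3], [5]].
Insert 4: appended to row 1. P = [[2, 3, 4], [5]].
Insert 1: 1 bumps 2 from row 1; 2 bumps 5 from row 2; 5 starts row 3. P = [[1, 3, 4], [2], [5]].

So P = [[1, 3, 4], [2], [5]], Q = [[1, 3, 4], [2], [5]].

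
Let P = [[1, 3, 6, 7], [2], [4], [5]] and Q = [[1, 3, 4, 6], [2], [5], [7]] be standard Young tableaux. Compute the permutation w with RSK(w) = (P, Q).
Reverse the RSK construction: for i from n down to 1, find the cell of Q containing i, remove the entry at that cell from P, and reverse-bump it up through P; the value ejected from row 1 is w(i).

Step i=7: Q has 7 at row 4, column 1; remove 5 from row 4 of P and reverse-bump: 5 enters row 3 and ejects 4; 4 enters row 2 and ejects 2; 2 enters row 1 and ejects 1. So w(7) = 1. P is now [[2, 3, 6, 7], [4], [5]].
Step i=6: Q has 6 at row 1, column 4; remove that cell from P, ejecting 7. So w(6) = 7. P is now [[2, 3, 6], [4], [5]].
Step i=5: Q has 5 at row 3, column 1; remove 5 from row 3 of P and reverse-bump: 5 enters row 2 and ejects 4; 4 enters row 1 and ejects 3. So w(5) = 3. P is now [[2, 4, 6], [5]].
Step i=4: Q has 4 at row 1, column 3; remove that cell from P, ejecting 6. So w(4) = 6. P is now [[2, 4], [5]].
Step i=3: Q has 3 at row 1, column 2; remove that cell from P, ejecting 4. So w(3) = 4. P is now [[2], [5]].
Step i=2: Q has 2 at row 2, column 1; remove 5 from row 2 of P and reverse-bump: 5 enters row 1 and ejects 2. So w(2) = 2. P is now [[5]].
Step i=1: Q has 1 at row 1, column 1; remove that cell from P, ejecting 5. So w(1) = 5. P is now [].

So w = 5 2 4 6 3 7 1.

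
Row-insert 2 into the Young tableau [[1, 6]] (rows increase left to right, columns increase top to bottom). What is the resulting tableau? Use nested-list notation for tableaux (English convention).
[[1, 2], [6]]

In row 1, 2 replaces 6 (the leftmost entry greater than 2); 6 is bumped to row 2. 6 starts a new row 2. The new tableau is [[1, 2], [6]].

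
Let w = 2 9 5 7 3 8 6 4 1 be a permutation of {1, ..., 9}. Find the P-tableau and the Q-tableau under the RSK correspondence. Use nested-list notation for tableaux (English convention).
Insert each entry of the permutation into P by Schensted row insertion, recording in Q the position of each new cell.

Insert 2: appended to row 1. P = [[2]].
Insert 9: appended to row 1. P = [[2, 9]].
Insert 5: 5 bumps 9 from row 1; 9 starts row 2. P = [[2, 5], [9]].
Insert 7: appended to row 1. P = [[2, 5, 7], [9]].
Insert 3: 3 bumps 5 from row 1; 5 bumps 9 from row 2; 9 starts row 3. P = [[2, 3, 7], [5], [9]].
Insert 8: appended to row 1. P = [[2, 3, 7, 8], [5], [9]].
Insert 6: 6 bumps 7 from row 1; 7 appends to row 2. P = [[2, 3, 6, 8], [5, 7], [9]].
Insert 4: 4 bumps 6 from row 1; 6 bumps 7 from row 2; 7 bumps 9 from row 3; 9 starts row 4. P = [[2, 3, 4, 8], [5, 6], [7], [9]].
Insert 1: 1 bumps 2 from row 1; 2 bumps 5 from row 2; 5 bumps 7 from row 3; 7 bumps 9 from row 4; 9 starts row 5. P = [[1, 3, 4, 8], [2, 6], [5], [7], [9]].

So P = [[1, 3, 4, 8], [2, 6], [5], [7], [9]], Q = [[1, 2, 4, 6], [3, 7], [5], [8], [9]].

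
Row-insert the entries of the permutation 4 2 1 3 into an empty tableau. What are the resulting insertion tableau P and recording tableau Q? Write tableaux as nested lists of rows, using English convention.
P = [[1, 3], [2], [4]], Q = [[1, 4], [2], [3]]

Insert each entry of the permutation into P by Schensted row insertion, recording in Q the position of each new cell.

Insert 4: appended to row 1. P = [[4]], Q = [[1]].
Insert 2: 2 bumps 4 from row 1; 4 starts row 2. P = [[2], [4]], Q = [[1], [2]].
Insert 1: 1 bumps 2 from row 1; 2 bumps 4 from row 2; 4 starts row 3. P = [[1], [2], [4]], Q = [[1], [2], [3]].
Insert 3: appended to row 1. P = [[1, 3], [2], [4]], Q = [[1, 4], [2], [3]].

So P = [[1, 3], [2], [4]], Q = [[1, 4], [2], [3]].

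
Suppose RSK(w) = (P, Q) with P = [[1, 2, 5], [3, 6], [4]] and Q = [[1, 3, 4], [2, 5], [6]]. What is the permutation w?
4 1 3 6 5 2

Reverse the RSK construction: for i from n down to 1, find the cell of Q containing i, remove the entry at that cell from P, and reverse-bump it up through P; the value ejected from row 1 is w(i).

Step i=6: Q has 6 at row 3, column 1; remove 4 from row 3 of P and reverse-bump: 4 enters row 2 and ejects 3; 3 enters row 1 and ejects 2. So w(6) = 2. P is now [[1, 3, 5], [4, 6]].
Step i=5: Q has 5 at row 2, column 2; remove 6 from row 2 of P and reverse-bump: 6 enters row 1 and ejects 5. So w(5) = 5. P is now [[1, 3, 6], [4]].
Step i=4: Q has 4 at row 1, column 3; remove that cell from P, ejecting 6. So w(4) = 6. P is now [[1, 3], [4]].
Step i=3: Q has 3 at row 1, column 2; remove that cell from P, ejecting 3. So w(3) = 3. P is now [[1], [4]].
Step i=2: Q has 2 at row 2, column 1; remove 4 from row 2 of P and reverse-bump: 4 enters row 1 and ejects 1. So w(2) = 1. P is now [[4]].
Step i=1: Q has 1 at row 1, column 1; remove that cell from P, ejecting 4. So w(1) = 4. P is now [].

So w = 4 1 3 6 5 2.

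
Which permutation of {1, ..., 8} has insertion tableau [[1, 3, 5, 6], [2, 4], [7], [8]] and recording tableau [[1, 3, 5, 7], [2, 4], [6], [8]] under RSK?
2 1 8 4 7 5 6 3

Reverse the RSK construction: for i from n down to 1, find the cell of Q containing i, remove the entry at that cell from P, and reverse-bump it up through P; the value ejected from row 1 is w(i).

Step i=8: Q has 8 at row 4, column 1; remove 8 from row 4 of P and reverse-bump: 8 enters row 3 and ejects 7; 7 enters row 2 and ejects 4; 4 enters row 1 and ejects 3. So w(8) = 3. P is now [[1, 4, 5, 6], [2, 7], [8]].
Step i=7: Q has 7 at row 1, column 4; remove that cell from P, ejecting 6. So w(7) = 6. P is now [[1, 4, 5], [2, 7], [8]].
Step i=6: Q has 6 at row 3, column 1; remove 8 from row 3 of P and reverse-bump: 8 enters row 2 and ejects 7; 7 enters row 1 and ejects 5. So w(6) = 5. P is now [[1, 4, 7], [2, 8]].
Step i=5: Q has 5 at row 1, column 3; remove that cell from P, ejecting 7. So w(5) = 7. P is now [[1, 4], [2, 8]].
Step i=4: Q has 4 at row 2, column 2; remove 8 from row 2 of P and reverse-bump: 8 enters row 1 and ejects 4. So w(4) = 4. P is now [[1, 8], [2]].
Step i=3: Q has 3 at row 1, column 2; remove that cell from P, ejecting 8. So w(3) = 8. P is now [[1], [2]].
Step i=2: Q has 2 at row 2, column 1; remove 2 from row 2 of P and reverse-bump: 2 enters row 1 and ejects 1. So w(2) = 1. P is now [[2]].
Step i=1: Q has 1 at row 1, column 1; remove that cell from P, ejecting 2. So w(1) = 2. P is now [].

So w = 2 1 8 4 7 5 6 3.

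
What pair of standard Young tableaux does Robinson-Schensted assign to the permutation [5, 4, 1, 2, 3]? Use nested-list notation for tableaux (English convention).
Insert each entry of the permutation into P by Schensted row insertion, recording in Q the position of each new cell.

Insert 5: appended to row 1. P = [[5]].
Insert 4: 4 bumps 5 from row 1; 5 starts row 2. P = [[4], [5]].
Insert 1: 1 bumps 4 from row 1; 4 bumps 5 from row 2; 5 starts row 3. P = [[1], [4], [5]].
Insert 2: appended to row 1. P = [[1, 2], [4], [5]].
Insert 3: appended to row 1. P = [[1, 2, 3], [4], [5]].

So P = [[1, 2, 3], [4], [5]], Q = [[1, 4, 5], [2], [3]].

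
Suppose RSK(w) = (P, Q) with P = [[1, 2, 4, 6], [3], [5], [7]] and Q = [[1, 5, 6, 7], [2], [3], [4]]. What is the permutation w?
7 5 3 1 2 4 6

Reverse the RSK construction: for i from n down to 1, find the cell of Q containing i, remove the entry at that cell from P, and reverse-bump it up through P; the value ejected from row 1 is w(i).

Step i=7: Q has 7 at row 1, column 4; remove that cell from P, ejecting 6. So w(7) = 6. P is now [[1, 2, 4], [3], [5], [7]].
Step i=6: Q has 6 at row 1, column 3; remove that cell from P, ejecting 4. So w(6) = 4. P is now [[1, 2], [3], [5], [7]].
Step i=5: Q has 5 at row 1, column 2; remove that cell from P, ejecting 2. So w(5) = 2. P is now [[1], [3], [5], [7]].
Step i=4: Q has 4 at row 4, column 1; remove 7 from row 4 of P and reverse-bump: 7 enters row 3 and ejects 5; 5 enters row 2 and ejects 3; 3 enters row 1 and ejects 1. So w(4) = 1. P is now [[3], [5], [7]].
Step i=3: Q has 3 at row 3, column 1; remove 7 from row 3 of P and reverse-bump: 7 enters row 2 and ejects 5; 5 enters row 1 and ejects 3. So w(3) = 3. P is now [[5], [7]].
Step i=2: Q has 2 at row 2, column 1; remove 7 from row 2 of P and reverse-bump: 7 enters row 1 and ejects 5. So w(2) = 5. P is now [[7]].
Step i=1: Q has 1 at row 1, column 1; remove that cell from P, ejecting 7. So w(1) = 7. P is now [].

So w = 7 5 3 1 2 4 6.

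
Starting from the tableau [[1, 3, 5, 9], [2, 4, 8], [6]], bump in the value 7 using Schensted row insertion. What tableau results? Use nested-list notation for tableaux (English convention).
In row 1, 7 replaces 9 (the leftmost entry greater than 7); 9 is bumped to row 2. 9 is appended to row 2. The new tableau is [[1, 3, 5, 7], [2, 4, 8, 9], [6]].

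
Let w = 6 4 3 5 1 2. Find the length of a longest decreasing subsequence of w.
4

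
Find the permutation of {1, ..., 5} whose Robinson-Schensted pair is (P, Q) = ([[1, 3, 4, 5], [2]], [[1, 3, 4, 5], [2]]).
Reverse RSK: for i = n, n-1, ..., 1, locate i in Q, remove the corresponding corner cell from P, and reverse-bump its entry up through P; the value ejected from row 1 is w(i).

So w = 2 1 3 4 5.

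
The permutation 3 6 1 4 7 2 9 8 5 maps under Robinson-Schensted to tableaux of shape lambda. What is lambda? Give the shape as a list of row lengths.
RSK row insertion gives P = [[1, 2, 5, 8], [3, 4, 7], [6, 9]], which has shape [4, 3, 2].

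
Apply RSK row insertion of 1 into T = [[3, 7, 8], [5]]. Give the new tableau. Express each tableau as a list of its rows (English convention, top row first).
In row 1, 1 replaces 3 (the leftmost entry greater than 1); 3 is bumped to row 2. In row 2, 3 replaces 5 (the leftmost entry greater than 3); 5 is bumped to row 3. 5 starts a new row 3. The new tableau is [[1, 7, 8], [3], [5]].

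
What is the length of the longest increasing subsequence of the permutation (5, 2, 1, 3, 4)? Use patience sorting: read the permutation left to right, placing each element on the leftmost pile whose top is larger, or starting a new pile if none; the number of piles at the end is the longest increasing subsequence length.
3

5: new pile. tops = [5]
2: onto pile 1 (replacing 5). tops = [2]
1: onto pile 1 (replacing 2). tops = [1]
3: new pile. tops = [1, 3]
4: new pile. tops = [1, 3, 4]

3 piles, so the longest increasing subsequence has length 3.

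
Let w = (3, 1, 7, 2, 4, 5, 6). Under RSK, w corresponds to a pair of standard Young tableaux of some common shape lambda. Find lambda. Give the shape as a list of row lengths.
[5, 2]

Row-insert each entry into an empty tableau.

After inserting 3: P = [[3]].
After inserting 1: P = [[1], [3]].
After inserting 7: P = [[1, 7], [3]].
After inserting 2: P = [[1, 2], [3, 7]].
After inserting 4: P = [[1, 2, 4], [3, 7]].
After inserting 5: P = [[1, 2, 4, 5], [3, 7]].
After inserting 6: P = [[1, 2, 4, 5, 6], [3, 7]].

The final insertion tableau P = [[1, 2, 4, 5, 6], [3, 7]] has shape [5, 2].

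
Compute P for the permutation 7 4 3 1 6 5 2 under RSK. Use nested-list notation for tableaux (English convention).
Insert 7: appended to row 1. P = [[7]].
Insert 4: 4 bumps 7 from row 1; 7 starts row 2. P = [[4], [7]].
Insert 3: 3 bumps 4 from row 1; 4 bumps 7 from row 2; 7 starts row 3. P = [[3], [4], [7]].
Insert 1: 1 bumps 3 from row 1; 3 bumps 4 from row 2; 4 bumps 7 from row 3; 7 starts row 4. P = [[1], [3], [4], [7]].
Insert 6: appended to row 1. P = [[1, 6], [3], [4], [7]].
Insert 5: 5 bumps 6 from row 1; 6 appends to row 2. P = [[1, 5], [3, 6], [4], [7]].
Insert 2: 2 bumps 5 from row 1; 5 bumps 6 from row 2; 6 appends to row 3. P = [[1, 2], [3, 5], [4, 6], [7]].

So P = [[1, 2], [3, 5], [4, 6], [7]].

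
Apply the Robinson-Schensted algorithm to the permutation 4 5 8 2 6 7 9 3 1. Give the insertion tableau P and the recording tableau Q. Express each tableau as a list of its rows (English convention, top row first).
Insert each entry of the permutation into P by Schensted row insertion, recording in Q the position of each new cell.

Insert 4: appended to row 1. P = [[4]], Q = [[1]].
Insert 5: appended to row 1. P = [[4, 5]], Q = [[1, 2]].
Insert 8: appended to row 1. P = [[4, 5, 8]], Q = [[1, 2, 3]].
Insert 2: 2 bumps 4 from row 1; 4 starts row 2. P = [[2, 5, 8], [4]], Q = [[1, 2, 3], [4]].
Insert 6: 6 bumps 8 from row 1; 8 appends to row 2. P = [[2, 5, 6], [4, 8]], Q = [[1, 2, 3], [4, 5]].
Insert 7: appended to row 1. P = [[2, 5, 6, 7], [4, 8]], Q = [[1, 2, 3, 6], [4, 5]].
Insert 9: appended to row 1. P = [[2, 5, 6, 7, 9], [4, 8]], Q = [[1, 2, 3, 6, 7], [4, 5]].
Insert 3: 3 bumps 5 from row 1; 5 bumps 8 from row 2; 8 starts row 3. P = [[2, 3, 6, 7, 9], [4, 5], [8]], Q = [[1, 2, 3, 6, 7], [4, 5], [8]].
Insert 1: 1 bumps 2 from row 1; 2 bumps 4 from row 2; 4 bumps 8 from row 3; 8 starts row 4. P = [[1, 3, 6, 7, 9], [2, 5], [4], [8]], Q = [[1, 2, 3, 6, 7], [4, 5], [8], [9]].

So P = [[1, 3, 6, 7, 9], [2, 5], [4], [8]], Q = [[1, 2, 3, 6, 7], [4, 5], [8], [9]].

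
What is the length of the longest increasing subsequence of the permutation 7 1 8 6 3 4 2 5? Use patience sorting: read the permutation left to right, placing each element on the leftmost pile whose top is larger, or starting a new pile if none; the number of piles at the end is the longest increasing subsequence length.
7: new pile. tops = [7]
1: onto pile 1 (replacing 7). tops = [1]
8: new pile. tops = [1, 8]
6: onto pile 2 (replacing 8). tops = [1, 6]
3: onto pile 2 (replacing 6). tops = [1, 3]
4: new pile. tops = [1, 3, 4]
2: onto pile 2 (replacing 3). tops = [1, 2, 4]
5: new pile. tops = [1, 2, 4, 5]

4 piles, so the longest increasing subsequence has length 4.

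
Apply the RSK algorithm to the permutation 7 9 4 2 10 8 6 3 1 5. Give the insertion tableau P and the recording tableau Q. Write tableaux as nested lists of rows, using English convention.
Insert each entry of the permutation into P by Schensted row insertion, recording in Q the position of each new cell.

Insert 7: appended to row 1. P = [[7]], Q = [[1]].
Insert 9: appended to row 1. P = [[7, 9]], Q = [[1, 2]].
Insert 4: 4 bumps 7 from row 1; 7 starts row 2. P = [[4, 9], [7]], Q = [[1, 2], [3]].
Insert 2: 2 bumps 4 from row 1; 4 bumps 7 from row 2; 7 starts row 3. P = [[2, 9], [4], [7]], Q = [[1, 2], [3], [4]].
Insert 10: appended to row 1. P = [[2, 9, 10], [4], [7]], Q = [[1, 2, 5], [3], [4]].
Insert 8: 8 bumps 9 from row 1; 9 appends to row 2. P = [[2, 8, 10], [4, 9], [7]], Q = [[1, 2, 5], [3, 6], [4]].
Insert 6: 6 bumps 8 from row 1; 8 bumps 9 from row 2; 9 appends to row 3. P = [[2, 6, 10], [4, 8], [7, 9]], Q = [[1, 2, 5], [3, 6], [4, 7]].
Insert 3: 3 bumps 6 from row 1; 6 bumps 8 from row 2; 8 bumps 9 from row 3; 9 starts row 4. P = [[2, 3, 10], [4, 6], [7, 8], [9]], Q = [[1, 2, 5], [3, 6], [4, 7], [8]].
Insert 1: 1 bumps 2 from row 1; 2 bumps 4 from row 2; 4 bumps 7 from row 3; 7 bumps 9 from row 4; 9 starts row 5. P = [[1, 3, 10], [2, 6], [4, 8], [7], [9]], Q = [[1, 2, 5], [3, 6], [4, 7], [8], [9]].
Insert 5: 5 bumps 10 from row 1; 10 appends to row 2. P = [[1, 3, 5], [2, 6, 10], [4, 8], [7], [9]], Q = [[1, 2, 5], [3, 6, 10], [4, 7], [8], [9]].

So P = [[1, 3, 5], [2, 6, 10], [4, 8], [7], [9]], Q = [[1, 2, 5], [3, 6, 10], [4, 7], [8], [9]].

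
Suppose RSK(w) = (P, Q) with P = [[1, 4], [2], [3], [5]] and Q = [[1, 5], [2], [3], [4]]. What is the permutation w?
Reverse the RSK construction: for i from n down to 1, find the cell of Q containing i, remove the entry at that cell from P, and reverse-bump it up through P; the value ejected from row 1 is w(i).

Step i=5: Q has 5 at row 1, column 2; remove that cell from P, ejecting 4. So w(5) = 4. P is now [[1], [2], [3], [5]].
Step i=4: Q has 4 at row 4, column 1; remove 5 from row 4 of P and reverse-bump: 5 enters row 3 and ejects 3; 3 enters row 2 and ejects 2; 2 enters row 1 and ejects 1. So w(4) = 1. P is now [[2], [3], [5]].
Step i=3: Q has 3 at row 3, column 1; remove 5 from row 3 of P and reverse-bump: 5 enters row 2 and ejects 3; 3 enters row 1 and ejects 2. So w(3) = 2. P is now [[3], [5]].
Step i=2: Q has 2 at row 2, column 1; remove 5 from row 2 of P and reverse-bump: 5 enters row 1 and ejects 3. So w(2) = 3. P is now [[5]].
Step i=1: Q has 1 at row 1, column 1; remove that cell from P, ejecting 5. So w(1) = 5. P is now [].

So w = 5 3 2 1 4.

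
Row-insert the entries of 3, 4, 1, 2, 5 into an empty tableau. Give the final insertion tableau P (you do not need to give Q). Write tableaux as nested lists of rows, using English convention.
Insert 3: appended to row 1. P = [[3]].
Insert 4: appended to row 1. P = [[3, 4]].
Insert 1: 1 bumps 3 from row 1; 3 starts row 2. P = [[1, 4], [3]].
Insert 2: 2 bumps 4 from row 1; 4 appends to row 2. P = [[1, 2], [3, 4]].
Insert 5: appended to row 1. P = [[1, 2, 5], [3, 4]].

So P = [[1, 2, 5], [3, 4]].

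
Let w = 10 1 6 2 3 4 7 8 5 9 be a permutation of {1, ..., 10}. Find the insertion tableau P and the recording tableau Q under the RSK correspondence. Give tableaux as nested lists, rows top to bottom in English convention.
Insert each entry of the permutation into P by Schensted row insertion, recording in Q the position of each new cell.

Insert 10: appended to row 1. P = [[10]].
Insert 1: 1 bumps 10 from row 1; 10 starts row 2. P = [[1], [10]].
Insert 6: appended to row 1. P = [[1, 6], [10]].
Insert 2: 2 bumps 6 from row 1; 6 bumps 10 from row 2; 10 starts row 3. P = [[1, 2], [6], [10]].
Insert 3: appended to row 1. P = [[1, 2, 3], [6], [10]].
Insert 4: appended to row 1. P = [[1, 2, 3, 4], [6], [10]].
Insert 7: appended to row 1. P = [[1, 2, 3, 4, 7], [6], [10]].
Insert 8: appended to row 1. P = [[1, 2, 3, 4, 7, 8], [6], [10]].
Insert 5: 5 bumps 7 from row 1; 7 appends to row 2. P = [[1, 2, 3, 4, 5, 8], [6, 7], [10]].
Insert 9: appended to row 1. P = [[1, 2, 3, 4, 5, 8, 9], [6, 7], [10]].

So P = [[1, 2, 3, 4, 5, 8, 9], [6, 7], [10]], Q = [[1, 3, 5, 6, 7, 8, 10], [2, 9], [4]].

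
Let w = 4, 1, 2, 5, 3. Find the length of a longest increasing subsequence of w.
3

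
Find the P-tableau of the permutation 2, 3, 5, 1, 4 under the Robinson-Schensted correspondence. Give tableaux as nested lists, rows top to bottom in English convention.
Insert 2: appended to row 1. P = [[2]].
Insert 3: appended to row 1. P = [[2, 3]].
Insert 5: appended to row 1. P = [[2, 3, 5]].
Insert 1: 1 bumps 2 from row 1; 2 starts row 2. P = [[1, 3, 5], [2]].
Insert 4: 4 bumps 5 from row 1; 5 appends to row 2. P = [[1, 3, 4], [2, 5]].

So P = [[1, 3, 4], [2, 5]].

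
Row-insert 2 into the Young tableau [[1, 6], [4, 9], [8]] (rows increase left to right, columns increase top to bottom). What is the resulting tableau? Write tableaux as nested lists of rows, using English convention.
In row 1, 2 replaces 6 (the leftmost entry greater than 2); 6 is bumped to row 2. In row 2, 6 replaces 9 (the leftmost entry greater than 6); 9 is bumped to row 3. 9 is appended to row 3. The new tableau is [[1, 2], [4, 6], [8, 9]].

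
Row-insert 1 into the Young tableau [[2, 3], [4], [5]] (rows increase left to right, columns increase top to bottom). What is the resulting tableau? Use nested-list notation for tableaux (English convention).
[[1, 3], [2], [4], [5]]

In row 1, 1 replaces 2 (the leftmost entry greater than 1); 2 is bumped to row 2. In row 2, 2 replaces 4 (the leftmost entry greater than 2); 4 is bumped to row 3. In row 3, 4 replaces 5 (the leftmost entry greater than 4); 5 is bumped to row 4. 5 starts a new row 4. The new tableau is [[1, 3], [2], [4], [5]].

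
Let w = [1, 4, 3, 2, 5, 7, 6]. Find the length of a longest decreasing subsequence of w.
3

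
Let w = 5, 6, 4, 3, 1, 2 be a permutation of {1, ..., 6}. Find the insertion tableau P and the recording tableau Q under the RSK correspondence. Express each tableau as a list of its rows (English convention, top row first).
P = [[1, 2], [3, 6], [4], [5]], Q = [[1, 2], [3, 6], [4], [5]]

Insert each entry of the permutation into P by Schensted row insertion, recording in Q the position of each new cell.

After inserting 5: P = [[5]].
After inserting 6: P = [[5, 6]].
After inserting 4: P = [[4, 6], [5]].
After inserting 3: P = [[3, 6], [4], [5]].
After inserting 1: P = [[1, 6], [3], [4], [5]].
After inserting 2: P = [[1, 2], [3, 6], [4], [5]].

So P = [[1, 2], [3, 6], [4], [5]], Q = [[1, 2], [3, 6], [4], [5]].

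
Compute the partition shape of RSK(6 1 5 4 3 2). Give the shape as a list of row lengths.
Row-insert each entry into an empty tableau.

After inserting 6: P = [[6]].
After inserting 1: P = [[1], [6]].
After inserting 5: P = [[1, 5], [6]].
After inserting 4: P = [[1, 4], [5], [6]].
After inserting 3: P = [[1, 3], [4], [5], [6]].
After inserting 2: P = [[1, 2], [3], [4], [5], [6]].

The final insertion tableau P = [[1, 2], [3], [4], [5], [6]] has shape [2, 1, 1, 1, 1].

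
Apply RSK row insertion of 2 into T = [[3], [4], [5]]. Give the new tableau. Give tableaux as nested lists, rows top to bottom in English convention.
[[2], [3], [4], [5]]

In row 1, 2 replaces 3 (the leftmost entry greater than 2); 3 is bumped to row 2. In row 2, 3 replaces 4 (the leftmost entry greater than 3); 4 is bumped to row 3. In row 3, 4 replaces 5 (the leftmost entry greater than 4); 5 is bumped to row 4. 5 starts a new row 4. The new tableau is [[2], [3], [4], [5]].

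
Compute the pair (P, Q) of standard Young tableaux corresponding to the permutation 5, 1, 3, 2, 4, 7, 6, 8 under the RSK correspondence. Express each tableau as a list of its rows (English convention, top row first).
Insert each entry of the permutation into P by Schensted row insertion, recording in Q the position of each new cell.

Insert 5: appended to row 1. P = [[5]].
Insert 1: 1 bumps 5 from row 1; 5 starts row 2. P = [[1], [5]].
Insert 3: appended to row 1. P = [[1, 3], [5]].
Insert 2: 2 bumps 3 from row 1; 3 bumps 5 from row 2; 5 starts row 3. P = [[1, 2], [3], [5]].
Insert 4: appended to row 1. P = [[1, 2, 4], [3], [5]].
Insert 7: appended to row 1. P = [[1, 2, 4, 7], [3], [5]].
Insert 6: 6 bumps 7 from row 1; 7 appends to row 2. P = [[1, 2, 4, 6], [3, 7], [5]].
Insert 8: appended to row 1. P = [[1, 2, 4, 6, 8], [3, 7], [5]].

So P = [[1, 2, 4, 6, 8], [3, 7], [5]], Q = [[1, 3, 5, 6, 8], [2, 7], [4]].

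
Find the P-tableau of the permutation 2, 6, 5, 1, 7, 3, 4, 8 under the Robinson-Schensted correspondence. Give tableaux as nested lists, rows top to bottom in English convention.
Insert 2: appended to row 1. P = [[2]].
Insert 6: appended to row 1. P = [[2, 6]].
Insert 5: 5 bumps 6 from row 1; 6 starts row 2. P = [[2, 5], [6]].
Insert 1: 1 bumps 2 from row 1; 2 bumps 6 from row 2; 6 starts row 3. P = [[1, 5], [2], [6]].
Insert 7: appended to row 1. P = [[1, 5, 7], [2], [6]].
Insert 3: 3 bumps 5 from row 1; 5 appends to row 2. P = [[1, 3, 7], [2, 5], [6]].
Insert 4: 4 bumps 7 from row 1; 7 appends to row 2. P = [[1, 3, 4], [2, 5, 7], [6]].
Insert 8: appended to row 1. P = [[1, 3, 4, 8], [2, 5, 7], [6]].

So P = [[1, 3, 4, 8], [2, 5, 7], [6]].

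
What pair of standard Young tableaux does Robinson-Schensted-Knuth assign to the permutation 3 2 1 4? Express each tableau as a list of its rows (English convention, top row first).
P = [[1, 4], [2], [3]], Q = [[1, 4], [2], [3]]

Insert each entry of the permutation into P by Schensted row insertion, recording in Q the position of each new cell.

After inserting 3: P = [[3]].
After inserting 2: P = [[2], [3]].
After inserting 1: P = [[1], [2], [3]].
After inserting 4: P = [[1, 4], [2], [3]].

So P = [[1, 4], [2], [3]], Q = [[1, 4], [2], [3]].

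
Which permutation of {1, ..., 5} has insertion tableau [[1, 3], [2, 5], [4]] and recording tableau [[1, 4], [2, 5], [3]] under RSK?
4 2 1 5 3

Reverse the RSK construction: for i from n down to 1, find the cell of Q containing i, remove the entry at that cell from P, and reverse-bump it up through P; the value ejected from row 1 is w(i).

Step i=5: Q has 5 at row 2, column 2; remove 5 from row 2 of P and reverse-bump: 5 enters row 1 and ejects 3. So w(5) = 3. P is now [[1, 5], [2], [4]].
Step i=4: Q has 4 at row 1, column 2; remove that cell from P, ejecting 5. So w(4) = 5. P is now [[1], [2], [4]].
Step i=3: Q has 3 at row 3, column 1; remove 4 from row 3 of P and reverse-bump: 4 enters row 2 and ejects 2; 2 enters row 1 and ejects 1. So w(3) = 1. P is now [[2], [4]].
Step i=2: Q has 2 at row 2, column 1; remove 4 from row 2 of P and reverse-bump: 4 enters row 1 and ejects 2. So w(2) = 2. P is now [[4]].
Step i=1: Q has 1 at row 1, column 1; remove that cell from P, ejecting 4. So w(1) = 4. P is now [].

So w = 4 2 1 5 3.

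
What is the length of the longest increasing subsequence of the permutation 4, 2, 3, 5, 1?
3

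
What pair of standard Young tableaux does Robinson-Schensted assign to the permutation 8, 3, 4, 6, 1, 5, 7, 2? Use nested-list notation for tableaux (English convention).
P = [[1, 2, 5, 7], [3, 4], [6], [8]], Q = [[1, 3, 4, 7], [2, 6], [5], [8]]

Insert each entry of the permutation into P by Schensted row insertion, recording in Q the position of each new cell.

After inserting 8: P = [[8]].
After inserting 3: P = [[3], [8]].
After inserting 4: P = [[3, 4], [8]].
After inserting 6: P = [[3, 4, 6], [8]].
After inserting 1: P = [[1, 4, 6], [3], [8]].
After inserting 5: P = [[1, 4, 5], [3, 6], [8]].
After inserting 7: P = [[1, 4, 5, 7], [3, 6], [8]].
After inserting 2: P = [[1, 2, 5, 7], [3, 4], [6], [8]].

So P = [[1, 2, 5, 7], [3, 4], [6], [8]], Q = [[1, 3, 4, 7], [2, 6], [5], [8]].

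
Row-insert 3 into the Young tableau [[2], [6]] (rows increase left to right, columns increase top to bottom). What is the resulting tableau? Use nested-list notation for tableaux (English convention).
[[2, 3], [6]]

3 is larger than every entry of row 1, so it is appended to row 1. The new tableau is [[2, 3], [6]].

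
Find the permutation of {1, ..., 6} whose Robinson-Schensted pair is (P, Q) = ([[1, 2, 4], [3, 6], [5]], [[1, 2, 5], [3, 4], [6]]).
5 6 1 3 4 2

Reverse RSK: for i = n, n-1, ..., 1, locate i in Q, remove the corresponding corner cell from P, and reverse-bump its entry up through P; the value ejected from row 1 is w(i).

So w = 5 6 1 3 4 2.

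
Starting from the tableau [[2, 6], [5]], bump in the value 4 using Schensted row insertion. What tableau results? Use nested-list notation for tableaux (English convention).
[[2, 4], [5, 6]]

In row 1, 4 replaces 6 (the leftmost entry greater than 4); 6 is bumped to row 2. 6 is appended to row 2. The new tableau is [[2, 4], [5, 6]].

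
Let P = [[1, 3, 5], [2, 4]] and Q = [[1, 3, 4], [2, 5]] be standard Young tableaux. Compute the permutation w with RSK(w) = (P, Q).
2 1 4 5 3

Reverse the RSK construction: for i from n down to 1, find the cell of Q containing i, remove the entry at that cell from P, and reverse-bump it up through P; the value ejected from row 1 is w(i).

Step i=5: Q has 5 at row 2, column 2; remove 4 from row 2 of P and reverse-bump: 4 enters row 1 and ejects 3. So w(5) = 3. P is now [[1, 4, 5], [2]].
Step i=4: Q has 4 at row 1, column 3; remove that cell from P, ejecting 5. So w(4) = 5. P is now [[1, 4], [2]].
Step i=3: Q has 3 at row 1, column 2; remove that cell from P, ejecting 4. So w(3) = 4. P is now [[1], [2]].
Step i=2: Q has 2 at row 2, column 1; remove 2 from row 2 of P and reverse-bump: 2 enters row 1 and ejects 1. So w(2) = 1. P is now [[2]].
Step i=1: Q has 1 at row 1, column 1; remove that cell from P, ejecting 2. So w(1) = 2. P is now [].

So w = 2 1 4 5 3.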